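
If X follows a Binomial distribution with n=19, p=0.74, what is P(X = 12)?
0.109124

We have X ~ Binomial(n=19, p=0.74).

For a Binomial distribution, the PMF gives us the probability of each outcome.

Using the PMF formula:
P(X = 12) = 0.109124

Rounded to 4 decimal places: 0.1091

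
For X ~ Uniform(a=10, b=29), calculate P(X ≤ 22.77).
0.672105

We have X ~ Uniform(a=10, b=29).

The CDF gives us P(X ≤ k).

Using the CDF:
P(X ≤ 22.77) = 0.672105

This means there's approximately a 67.2% chance that X is at most 22.77.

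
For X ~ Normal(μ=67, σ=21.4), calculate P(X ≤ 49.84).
0.211314

We have X ~ Normal(μ=67, σ=21.4).

The CDF gives us P(X ≤ k).

Using the CDF:
P(X ≤ 49.84) = 0.211314

This means there's approximately a 21.1% chance that X is at most 49.84.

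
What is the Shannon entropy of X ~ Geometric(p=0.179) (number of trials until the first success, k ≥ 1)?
2.6250 nats

We have X ~ Geometric(p=0.179) (number of trials until the first success, k ≥ 1).

The Shannon entropy measures the uncertainty or information content of the distribution.

For a Geometric distribution with p=0.179 (number of trials until the first success, k ≥ 1):
H(X) = 2.6250 nats

(In bits, this would be 3.7871 bits.)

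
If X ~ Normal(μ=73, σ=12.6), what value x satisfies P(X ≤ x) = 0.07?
54.4050

We have X ~ Normal(μ=73, σ=12.6).

We want to find x such that P(X ≤ x) = 0.07.

This is the 7th percentile, which means 7% of values fall below this point.

Using the inverse CDF (quantile function):
x = F⁻¹(0.07) = 54.4050

Verification: P(X ≤ 54.4050) = 0.07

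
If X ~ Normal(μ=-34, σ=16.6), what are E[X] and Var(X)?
E[X] = -34.0000, Var(X) = 275.5600

We have X ~ Normal(μ=-34, σ=16.6).

For a Normal distribution with μ=-34, σ=16.6:

Expected value:
E[X] = -34.0000

Variance:
Var(X) = 275.5600

Standard deviation:
σ = √Var(X) = 16.6000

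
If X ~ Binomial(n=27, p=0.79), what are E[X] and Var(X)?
E[X] = 21.3300, Var(X) = 4.4793

We have X ~ Binomial(n=27, p=0.79).

For a Binomial distribution with n=27, p=0.79:

Expected value:
E[X] = 21.3300

Variance:
Var(X) = 4.4793

Standard deviation:
σ = √Var(X) = 2.1164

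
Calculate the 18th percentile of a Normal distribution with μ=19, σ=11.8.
8.1987

We have X ~ Normal(μ=19, σ=11.8).

We want to find x such that P(X ≤ x) = 0.18.

This is the 18th percentile, which means 18% of values fall below this point.

Using the inverse CDF (quantile function):
x = F⁻¹(0.18) = 8.1987

Verification: P(X ≤ 8.1987) = 0.18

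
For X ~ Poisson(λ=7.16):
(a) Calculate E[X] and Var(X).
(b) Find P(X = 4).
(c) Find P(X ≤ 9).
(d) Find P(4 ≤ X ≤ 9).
(a) E[X] = 7.1600, Var(X) = 7.1600
(b) P(X = 4) = 0.085093
(c) P(X ≤ 9) = 0.813908
(d) P(4 ≤ X ≤ 9) = 0.740111

We have X ~ Poisson(λ=7.16).

(a) Moments:
E[X] = 7.1600
Var(X) = 7.1600
σ = √Var(X) = 2.6758

(b) Point probability using PMF:
P(X = 4) = 0.085093

(c) Cumulative probability using CDF:
P(X ≤ 9) = F(9) = 0.813908

(d) Range probability:
P(4 ≤ X ≤ 9) = P(X ≤ 9) - P(X ≤ 3)
                   = F(9) - F(3)
                   = 0.813908 - 0.073797
                   = 0.740111

This means approximately 74.0% of outcomes fall in the interval [4, 9].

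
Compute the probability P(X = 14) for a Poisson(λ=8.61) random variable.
0.025725

We have X ~ Poisson(λ=8.61).

For a Poisson distribution, the PMF gives us the probability of each outcome.

Using the PMF formula:
P(X = 14) = 0.025725

Rounded to 4 decimal places: 0.0257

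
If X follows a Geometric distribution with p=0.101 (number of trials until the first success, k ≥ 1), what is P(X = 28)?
0.005699

We have X ~ Geometric(p=0.101) (number of trials until the first success, k ≥ 1).

For a Geometric distribution, the PMF gives us the probability of each outcome.

Using the PMF formula:
P(X = 28) = 0.005699

Rounded to 4 decimal places: 0.0057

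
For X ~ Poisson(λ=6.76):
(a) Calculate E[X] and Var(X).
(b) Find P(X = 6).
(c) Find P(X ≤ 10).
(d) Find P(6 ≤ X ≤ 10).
(a) E[X] = 6.7600, Var(X) = 6.7600
(b) P(X = 6) = 0.153644
(c) P(X ≤ 10) = 0.917637
(d) P(6 ≤ X ≤ 10) = 0.585233

We have X ~ Poisson(λ=6.76).

(a) Moments:
E[X] = 6.7600
Var(X) = 6.7600
σ = √Var(X) = 2.6000

(b) Point probability using PMF:
P(X = 6) = 0.153644

(c) Cumulative probability using CDF:
P(X ≤ 10) = F(10) = 0.917637

(d) Range probability:
P(6 ≤ X ≤ 10) = P(X ≤ 10) - P(X ≤ 5)
                   = F(10) - F(5)
                   = 0.917637 - 0.332404
                   = 0.585233

This means approximately 58.5% of outcomes fall in the interval [6, 10].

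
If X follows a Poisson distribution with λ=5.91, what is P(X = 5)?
0.162958

We have X ~ Poisson(λ=5.91).

For a Poisson distribution, the PMF gives us the probability of each outcome.

Using the PMF formula:
P(X = 5) = 0.162958

Rounded to 4 decimal places: 0.1630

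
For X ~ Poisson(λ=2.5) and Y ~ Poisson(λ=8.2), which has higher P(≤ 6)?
X has higher probability (P(X ≤ 6) = 0.9858 > P(Y ≤ 6) = 0.2896)

Compute P(≤ 6) for each distribution:

X ~ Poisson(λ=2.5):
P(X ≤ 6) = 0.9858

Y ~ Poisson(λ=8.2):
P(Y ≤ 6) = 0.2896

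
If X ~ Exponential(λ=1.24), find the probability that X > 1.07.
0.265325

We have X ~ Exponential(λ=1.24).

P(X > 1.07) = 1 - P(X ≤ 1.07)
                = 1 - F(1.07)
                = 1 - 0.734675
                = 0.265325

So there's approximately a 26.5% chance that X exceeds 1.07.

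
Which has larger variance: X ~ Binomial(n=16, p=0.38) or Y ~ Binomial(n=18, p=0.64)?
Y has larger variance (4.1472 > 3.7696)

Compute the variance for each distribution:

X ~ Binomial(n=16, p=0.38):
Var(X) = 3.7696

Y ~ Binomial(n=18, p=0.64):
Var(Y) = 4.1472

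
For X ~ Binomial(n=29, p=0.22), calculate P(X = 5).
0.157411

We have X ~ Binomial(n=29, p=0.22).

For a Binomial distribution, the PMF gives us the probability of each outcome.

Using the PMF formula:
P(X = 5) = 0.157411

Rounded to 4 decimal places: 0.1574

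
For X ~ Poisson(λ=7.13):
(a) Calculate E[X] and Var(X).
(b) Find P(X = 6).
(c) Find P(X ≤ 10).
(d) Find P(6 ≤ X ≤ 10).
(a) E[X] = 7.1300, Var(X) = 7.1300
(b) P(X = 6) = 0.146112
(c) P(X ≤ 10) = 0.891995
(d) P(6 ≤ X ≤ 10) = 0.607581

We have X ~ Poisson(λ=7.13).

(a) Moments:
E[X] = 7.1300
Var(X) = 7.1300
σ = √Var(X) = 2.6702

(b) Point probability using PMF:
P(X = 6) = 0.146112

(c) Cumulative probability using CDF:
P(X ≤ 10) = F(10) = 0.891995

(d) Range probability:
P(6 ≤ X ≤ 10) = P(X ≤ 10) - P(X ≤ 5)
                   = F(10) - F(5)
                   = 0.891995 - 0.284414
                   = 0.607581

This means approximately 60.8% of outcomes fall in the interval [6, 10].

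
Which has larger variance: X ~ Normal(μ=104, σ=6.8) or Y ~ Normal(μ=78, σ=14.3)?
Y has larger variance (204.4900 > 46.2400)

Compute the variance for each distribution:

X ~ Normal(μ=104, σ=6.8):
Var(X) = 46.2400

Y ~ Normal(μ=78, σ=14.3):
Var(Y) = 204.4900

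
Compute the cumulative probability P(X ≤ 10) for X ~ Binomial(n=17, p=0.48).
0.872082

We have X ~ Binomial(n=17, p=0.48).

The CDF gives us P(X ≤ k).

Using the CDF:
P(X ≤ 10) = 0.872082

This means there's approximately a 87.2% chance that X is at most 10.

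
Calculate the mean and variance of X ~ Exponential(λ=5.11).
E[X] = 0.1957, Var(X) = 0.0383

We have X ~ Exponential(λ=5.11).

For an Exponential distribution with λ=5.11:

Expected value:
E[X] = 0.1957

Variance:
Var(X) = 0.0383

Standard deviation:
σ = √Var(X) = 0.1957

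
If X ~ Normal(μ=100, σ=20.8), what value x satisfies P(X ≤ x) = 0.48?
98.9568

We have X ~ Normal(μ=100, σ=20.8).

We want to find x such that P(X ≤ x) = 0.48.

This is the 48th percentile, which means 48% of values fall below this point.

Using the inverse CDF (quantile function):
x = F⁻¹(0.48) = 98.9568

Verification: P(X ≤ 98.9568) = 0.48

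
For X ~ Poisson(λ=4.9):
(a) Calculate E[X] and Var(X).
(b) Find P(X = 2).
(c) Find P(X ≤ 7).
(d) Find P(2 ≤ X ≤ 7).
(a) E[X] = 4.9000, Var(X) = 4.9000
(b) P(X = 2) = 0.089396
(c) P(X ≤ 7) = 0.876862
(d) P(2 ≤ X ≤ 7) = 0.832927

We have X ~ Poisson(λ=4.9).

(a) Moments:
E[X] = 4.9000
Var(X) = 4.9000
σ = √Var(X) = 2.2136

(b) Point probability using PMF:
P(X = 2) = 0.089396

(c) Cumulative probability using CDF:
P(X ≤ 7) = F(7) = 0.876862

(d) Range probability:
P(2 ≤ X ≤ 7) = P(X ≤ 7) - P(X ≤ 1)
                   = F(7) - F(1)
                   = 0.876862 - 0.043935
                   = 0.832927

This means approximately 83.3% of outcomes fall in the interval [2, 7].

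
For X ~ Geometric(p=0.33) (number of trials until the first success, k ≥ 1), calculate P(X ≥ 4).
0.300763

We have X ~ Geometric(p=0.33) (number of trials until the first success, k ≥ 1).

For discrete distributions, P(X ≥ 4) = 1 - P(X ≤ 3).

P(X ≤ 3) = 0.699237
P(X ≥ 4) = 1 - 0.699237 = 0.300763

So there's approximately a 30.1% chance that X is at least 4.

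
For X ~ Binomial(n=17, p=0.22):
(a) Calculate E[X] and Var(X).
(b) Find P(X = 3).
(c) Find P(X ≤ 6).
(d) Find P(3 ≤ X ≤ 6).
(a) E[X] = 3.7400, Var(X) = 2.9172
(b) P(X = 3) = 0.223409
(c) P(X ≤ 6) = 0.940189
(d) P(3 ≤ X ≤ 6) = 0.696922

We have X ~ Binomial(n=17, p=0.22).

(a) Moments:
E[X] = 3.7400
Var(X) = 2.9172
σ = √Var(X) = 1.7080

(b) Point probability using PMF:
P(X = 3) = 0.223409

(c) Cumulative probability using CDF:
P(X ≤ 6) = F(6) = 0.940189

(d) Range probability:
P(3 ≤ X ≤ 6) = P(X ≤ 6) - P(X ≤ 2)
                   = F(6) - F(2)
                   = 0.940189 - 0.243268
                   = 0.696922

This means approximately 69.7% of outcomes fall in the interval [3, 6].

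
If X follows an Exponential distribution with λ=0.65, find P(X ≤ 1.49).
0.620348

We have X ~ Exponential(λ=0.65).

The CDF gives us P(X ≤ k).

Using the CDF:
P(X ≤ 1.49) = 0.620348

This means there's approximately a 62.0% chance that X is at most 1.49.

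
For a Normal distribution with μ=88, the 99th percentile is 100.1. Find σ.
σ = 5.2013

For X ~ Normal(μ, σ), the p-th percentile satisfies x = μ + z_p × σ,
where z_p = Φ⁻¹(p) is the standard normal quantile.

Step 1: z_{0.99} = Φ⁻¹(0.99) = 2.3263

Step 2: Solve for σ:
100.1 = 88 + 2.3263 × σ
σ = (100.1 - 88) / 2.3263
σ = 12.10 / 2.3263
σ = 5.2013

Verification: μ + z × σ = 88 + 2.3263 × 5.2013 = 100.10 ✓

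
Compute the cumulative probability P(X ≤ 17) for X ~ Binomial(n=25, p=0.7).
0.488151

We have X ~ Binomial(n=25, p=0.7).

The CDF gives us P(X ≤ k).

Using the CDF:
P(X ≤ 17) = 0.488151

This means there's approximately a 48.8% chance that X is at most 17.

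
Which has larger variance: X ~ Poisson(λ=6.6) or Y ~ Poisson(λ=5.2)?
X has larger variance (6.6000 > 5.2000)

Compute the variance for each distribution:

X ~ Poisson(λ=6.6):
Var(X) = 6.6000

Y ~ Poisson(λ=5.2):
Var(Y) = 5.2000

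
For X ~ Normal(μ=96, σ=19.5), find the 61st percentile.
101.4467

We have X ~ Normal(μ=96, σ=19.5).

We want to find x such that P(X ≤ x) = 0.61.

This is the 61st percentile, which means 61% of values fall below this point.

Using the inverse CDF (quantile function):
x = F⁻¹(0.61) = 101.4467

Verification: P(X ≤ 101.4467) = 0.61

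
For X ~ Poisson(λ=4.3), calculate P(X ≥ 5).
0.429562

We have X ~ Poisson(λ=4.3).

For discrete distributions, P(X ≥ 5) = 1 - P(X ≤ 4).

P(X ≤ 4) = 0.570438
P(X ≥ 5) = 1 - 0.570438 = 0.429562

So there's approximately a 43.0% chance that X is at least 5.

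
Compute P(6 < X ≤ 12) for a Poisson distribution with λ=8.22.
0.637779

We have X ~ Poisson(λ=8.22).

To find P(6 < X ≤ 12), we use:
P(6 < X ≤ 12) = P(X ≤ 12) - P(X ≤ 6)
                 = F(12) - F(6)
                 = 0.925028 - 0.287249
                 = 0.637779

So there's approximately a 63.8% chance that X falls in this range.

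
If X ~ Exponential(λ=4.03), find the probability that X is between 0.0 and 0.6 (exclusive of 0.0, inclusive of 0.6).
0.910900

We have X ~ Exponential(λ=4.03).

To find P(0.0 < X ≤ 0.6), we use:
P(0.0 < X ≤ 0.6) = P(X ≤ 0.6) - P(X ≤ 0.0)
                 = F(0.6) - F(0.0)
                 = 0.910900 - 0.000000
                 = 0.910900

So there's approximately a 91.1% chance that X falls in this range.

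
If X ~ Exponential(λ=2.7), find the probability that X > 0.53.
0.239070

We have X ~ Exponential(λ=2.7).

P(X > 0.53) = 1 - P(X ≤ 0.53)
                = 1 - F(0.53)
                = 1 - 0.760930
                = 0.239070

So there's approximately a 23.9% chance that X exceeds 0.53.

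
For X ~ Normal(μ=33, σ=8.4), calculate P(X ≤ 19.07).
0.048625

We have X ~ Normal(μ=33, σ=8.4).

The CDF gives us P(X ≤ k).

Using the CDF:
P(X ≤ 19.07) = 0.048625

This means there's approximately a 4.9% chance that X is at most 19.07.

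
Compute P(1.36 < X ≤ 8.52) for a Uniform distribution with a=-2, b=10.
0.596667

We have X ~ Uniform(a=-2, b=10).

To find P(1.36 < X ≤ 8.52), we use:
P(1.36 < X ≤ 8.52) = P(X ≤ 8.52) - P(X ≤ 1.36)
                 = F(8.52) - F(1.36)
                 = 0.876667 - 0.280000
                 = 0.596667

So there's approximately a 59.7% chance that X falls in this range.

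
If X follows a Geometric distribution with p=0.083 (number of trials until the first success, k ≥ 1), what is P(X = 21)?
0.014671

We have X ~ Geometric(p=0.083) (number of trials until the first success, k ≥ 1).

For a Geometric distribution, the PMF gives us the probability of each outcome.

Using the PMF formula:
P(X = 21) = 0.014671

Rounded to 4 decimal places: 0.0147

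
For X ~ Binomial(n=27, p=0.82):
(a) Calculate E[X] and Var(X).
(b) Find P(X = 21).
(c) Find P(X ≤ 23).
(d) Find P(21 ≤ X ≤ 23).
(a) E[X] = 22.1400, Var(X) = 3.9852
(b) P(X = 21) = 0.155967
(c) P(X ≤ 23) = 0.742020
(d) P(21 ≤ X ≤ 23) = 0.541649

We have X ~ Binomial(n=27, p=0.82).

(a) Moments:
E[X] = 22.1400
Var(X) = 3.9852
σ = √Var(X) = 1.9963

(b) Point probability using PMF:
P(X = 21) = 0.155967

(c) Cumulative probability using CDF:
P(X ≤ 23) = F(23) = 0.742020

(d) Range probability:
P(21 ≤ X ≤ 23) = P(X ≤ 23) - P(X ≤ 20)
                   = F(23) - F(20)
                   = 0.742020 - 0.200372
                   = 0.541649

This means approximately 54.2% of outcomes fall in the interval [21, 23].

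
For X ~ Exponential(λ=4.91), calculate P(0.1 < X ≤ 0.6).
0.559465

We have X ~ Exponential(λ=4.91).

To find P(0.1 < X ≤ 0.6), we use:
P(0.1 < X ≤ 0.6) = P(X ≤ 0.6) - P(X ≤ 0.1)
                 = F(0.6) - F(0.1)
                 = 0.947451 - 0.387986
                 = 0.559465

So there's approximately a 55.9% chance that X falls in this range.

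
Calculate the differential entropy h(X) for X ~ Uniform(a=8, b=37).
3.3673 nats

We have X ~ Uniform(a=8, b=37).

The differential entropy measures the uncertainty or information content of the distribution.

For a Uniform distribution with a=8, b=37:
h(X) = 3.3673 nats

(In bits, this would be 4.8580 bits.)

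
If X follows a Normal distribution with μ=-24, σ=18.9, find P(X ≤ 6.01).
0.943838

We have X ~ Normal(μ=-24, σ=18.9).

The CDF gives us P(X ≤ k).

Using the CDF:
P(X ≤ 6.01) = 0.943838

This means there's approximately a 94.4% chance that X is at most 6.01.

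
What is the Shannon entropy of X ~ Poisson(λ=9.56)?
2.5385 nats

We have X ~ Poisson(λ=9.56).

The Shannon entropy measures the uncertainty or information content of the distribution.

For a Poisson distribution with λ=9.56:
H(X) = 2.5385 nats

(In bits, this would be 3.6622 bits.)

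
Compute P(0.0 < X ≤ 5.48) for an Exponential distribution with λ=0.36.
0.860933

We have X ~ Exponential(λ=0.36).

To find P(0.0 < X ≤ 5.48), we use:
P(0.0 < X ≤ 5.48) = P(X ≤ 5.48) - P(X ≤ 0.0)
                 = F(5.48) - F(0.0)
                 = 0.860933 - 0.000000
                 = 0.860933

So there's approximately a 86.1% chance that X falls in this range.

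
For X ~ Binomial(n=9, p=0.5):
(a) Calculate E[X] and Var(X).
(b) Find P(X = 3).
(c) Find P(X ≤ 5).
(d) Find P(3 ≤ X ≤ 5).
(a) E[X] = 4.5000, Var(X) = 2.2500
(b) P(X = 3) = 0.164063
(c) P(X ≤ 5) = 0.746094
(d) P(3 ≤ X ≤ 5) = 0.656250

We have X ~ Binomial(n=9, p=0.5).

(a) Moments:
E[X] = 4.5000
Var(X) = 2.2500
σ = √Var(X) = 1.5000

(b) Point probability using PMF:
P(X = 3) = 0.164063

(c) Cumulative probability using CDF:
P(X ≤ 5) = F(5) = 0.746094

(d) Range probability:
P(3 ≤ X ≤ 5) = P(X ≤ 5) - P(X ≤ 2)
                   = F(5) - F(2)
                   = 0.746094 - 0.089844
                   = 0.656250

This means approximately 65.6% of outcomes fall in the interval [3, 5].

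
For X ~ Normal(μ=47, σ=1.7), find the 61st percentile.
47.4748

We have X ~ Normal(μ=47, σ=1.7).

We want to find x such that P(X ≤ x) = 0.61.

This is the 61st percentile, which means 61% of values fall below this point.

Using the inverse CDF (quantile function):
x = F⁻¹(0.61) = 47.4748

Verification: P(X ≤ 47.4748) = 0.61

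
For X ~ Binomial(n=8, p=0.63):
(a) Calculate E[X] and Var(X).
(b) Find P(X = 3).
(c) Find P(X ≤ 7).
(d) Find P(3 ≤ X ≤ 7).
(a) E[X] = 5.0400, Var(X) = 1.8648
(b) P(X = 3) = 0.097100
(c) P(X ≤ 7) = 0.975184
(d) P(3 ≤ X ≤ 7) = 0.941535

We have X ~ Binomial(n=8, p=0.63).

(a) Moments:
E[X] = 5.0400
Var(X) = 1.8648
σ = √Var(X) = 1.3656

(b) Point probability using PMF:
P(X = 3) = 0.097100

(c) Cumulative probability using CDF:
P(X ≤ 7) = F(7) = 0.975184

(d) Range probability:
P(3 ≤ X ≤ 7) = P(X ≤ 7) - P(X ≤ 2)
                   = F(7) - F(2)
                   = 0.975184 - 0.033649
                   = 0.941535

This means approximately 94.2% of outcomes fall in the interval [3, 7].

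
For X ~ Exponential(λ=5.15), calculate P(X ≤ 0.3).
0.786688

We have X ~ Exponential(λ=5.15).

The CDF gives us P(X ≤ k).

Using the CDF:
P(X ≤ 0.3) = 0.786688

This means there's approximately a 78.7% chance that X is at most 0.3.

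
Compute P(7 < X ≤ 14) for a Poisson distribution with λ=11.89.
0.687465

We have X ~ Poisson(λ=11.89).

To find P(7 < X ≤ 14), we use:
P(7 < X ≤ 14) = P(X ≤ 14) - P(X ≤ 7)
                 = F(14) - F(7)
                 = 0.781886 - 0.094421
                 = 0.687465

So there's approximately a 68.7% chance that X falls in this range.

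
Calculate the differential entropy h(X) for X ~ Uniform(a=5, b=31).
3.2581 nats

We have X ~ Uniform(a=5, b=31).

The differential entropy measures the uncertainty or information content of the distribution.

For a Uniform distribution with a=5, b=31:
h(X) = 3.2581 nats

(In bits, this would be 4.7004 bits.)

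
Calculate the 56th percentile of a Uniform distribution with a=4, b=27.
16.8800

We have X ~ Uniform(a=4, b=27).

We want to find x such that P(X ≤ x) = 0.56.

This is the 56th percentile, which means 56% of values fall below this point.

Using the inverse CDF (quantile function):
x = F⁻¹(0.56) = 16.8800

Verification: P(X ≤ 16.8800) = 0.56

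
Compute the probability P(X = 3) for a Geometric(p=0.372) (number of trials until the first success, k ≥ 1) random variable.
0.146711

We have X ~ Geometric(p=0.372) (number of trials until the first success, k ≥ 1).

For a Geometric distribution, the PMF gives us the probability of each outcome.

Using the PMF formula:
P(X = 3) = 0.146711

Rounded to 4 decimal places: 0.1467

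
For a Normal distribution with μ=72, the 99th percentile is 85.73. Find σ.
σ = 5.9020

For X ~ Normal(μ, σ), the p-th percentile satisfies x = μ + z_p × σ,
where z_p = Φ⁻¹(p) is the standard normal quantile.

Step 1: z_{0.99} = Φ⁻¹(0.99) = 2.3263

Step 2: Solve for σ:
85.73 = 72 + 2.3263 × σ
σ = (85.73 - 72) / 2.3263
σ = 13.73 / 2.3263
σ = 5.9020

Verification: μ + z × σ = 72 + 2.3263 × 5.9020 = 85.73 ✓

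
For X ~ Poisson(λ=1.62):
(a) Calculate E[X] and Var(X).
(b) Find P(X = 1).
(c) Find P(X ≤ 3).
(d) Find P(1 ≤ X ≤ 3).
(a) E[X] = 1.6200, Var(X) = 1.6200
(b) P(X = 1) = 0.320596
(c) P(X ≤ 3) = 0.918406
(d) P(1 ≤ X ≤ 3) = 0.720507

We have X ~ Poisson(λ=1.62).

(a) Moments:
E[X] = 1.6200
Var(X) = 1.6200
σ = √Var(X) = 1.2728

(b) Point probability using PMF:
P(X = 1) = 0.320596

(c) Cumulative probability using CDF:
P(X ≤ 3) = F(3) = 0.918406

(d) Range probability:
P(1 ≤ X ≤ 3) = P(X ≤ 3) - P(X ≤ 0)
                   = F(3) - F(0)
                   = 0.918406 - 0.197899
                   = 0.720507

This means approximately 72.1% of outcomes fall in the interval [1, 3].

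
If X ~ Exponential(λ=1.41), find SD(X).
0.7092

We have X ~ Exponential(λ=1.41).

For an Exponential distribution with λ=1.41:
σ = √Var(X) = 0.7092

The standard deviation is the square root of the variance.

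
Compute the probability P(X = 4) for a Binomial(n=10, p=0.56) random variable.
0.149861

We have X ~ Binomial(n=10, p=0.56).

For a Binomial distribution, the PMF gives us the probability of each outcome.

Using the PMF formula:
P(X = 4) = 0.149861

Rounded to 4 decimal places: 0.1499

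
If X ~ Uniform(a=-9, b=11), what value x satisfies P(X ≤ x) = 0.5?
1.0000

We have X ~ Uniform(a=-9, b=11).

We want to find x such that P(X ≤ x) = 0.5.

This is the 50th percentile, which means 50% of values fall below this point.

Using the inverse CDF (quantile function):
x = F⁻¹(0.5) = 1.0000

Verification: P(X ≤ 1.0000) = 0.5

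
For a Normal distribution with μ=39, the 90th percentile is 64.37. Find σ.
σ = 19.7963

For X ~ Normal(μ, σ), the p-th percentile satisfies x = μ + z_p × σ,
where z_p = Φ⁻¹(p) is the standard normal quantile.

Step 1: z_{0.9} = Φ⁻¹(0.9) = 1.2816

Step 2: Solve for σ:
64.37 = 39 + 1.2816 × σ
σ = (64.37 - 39) / 1.2816
σ = 25.37 / 1.2816
σ = 19.7963

Verification: μ + z × σ = 39 + 1.2816 × 19.7963 = 64.37 ✓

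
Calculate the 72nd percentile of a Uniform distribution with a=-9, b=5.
1.0800

We have X ~ Uniform(a=-9, b=5).

We want to find x such that P(X ≤ x) = 0.72.

This is the 72nd percentile, which means 72% of values fall below this point.

Using the inverse CDF (quantile function):
x = F⁻¹(0.72) = 1.0800

Verification: P(X ≤ 1.0800) = 0.72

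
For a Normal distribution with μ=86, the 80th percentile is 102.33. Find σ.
σ = 19.4030

For X ~ Normal(μ, σ), the p-th percentile satisfies x = μ + z_p × σ,
where z_p = Φ⁻¹(p) is the standard normal quantile.

Step 1: z_{0.8} = Φ⁻¹(0.8) = 0.8416

Step 2: Solve for σ:
102.33 = 86 + 0.8416 × σ
σ = (102.33 - 86) / 0.8416
σ = 16.33 / 0.8416
σ = 19.4030

Verification: μ + z × σ = 86 + 0.8416 × 19.4030 = 102.33 ✓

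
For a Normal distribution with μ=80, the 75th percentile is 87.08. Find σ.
σ = 10.4968

For X ~ Normal(μ, σ), the p-th percentile satisfies x = μ + z_p × σ,
where z_p = Φ⁻¹(p) is the standard normal quantile.

Step 1: z_{0.75} = Φ⁻¹(0.75) = 0.6745

Step 2: Solve for σ:
87.08 = 80 + 0.6745 × σ
σ = (87.08 - 80) / 0.6745
σ = 7.08 / 0.6745
σ = 10.4968

Verification: μ + z × σ = 80 + 0.6745 × 10.4968 = 87.08 ✓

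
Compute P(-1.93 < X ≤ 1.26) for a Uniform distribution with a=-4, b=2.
0.531667

We have X ~ Uniform(a=-4, b=2).

To find P(-1.93 < X ≤ 1.26), we use:
P(-1.93 < X ≤ 1.26) = P(X ≤ 1.26) - P(X ≤ -1.93)
                 = F(1.26) - F(-1.93)
                 = 0.876667 - 0.345000
                 = 0.531667

So there's approximately a 53.2% chance that X falls in this range.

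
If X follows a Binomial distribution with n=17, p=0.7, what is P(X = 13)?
0.186783

We have X ~ Binomial(n=17, p=0.7).

For a Binomial distribution, the PMF gives us the probability of each outcome.

Using the PMF formula:
P(X = 13) = 0.186783

Rounded to 4 decimal places: 0.1868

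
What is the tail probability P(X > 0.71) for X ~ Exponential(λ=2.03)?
0.236620

We have X ~ Exponential(λ=2.03).

P(X > 0.71) = 1 - P(X ≤ 0.71)
                = 1 - F(0.71)
                = 1 - 0.763380
                = 0.236620

So there's approximately a 23.7% chance that X exceeds 0.71.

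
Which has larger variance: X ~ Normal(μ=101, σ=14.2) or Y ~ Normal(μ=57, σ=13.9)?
X has larger variance (201.6400 > 193.2100)

Compute the variance for each distribution:

X ~ Normal(μ=101, σ=14.2):
Var(X) = 201.6400

Y ~ Normal(μ=57, σ=13.9):
Var(Y) = 193.2100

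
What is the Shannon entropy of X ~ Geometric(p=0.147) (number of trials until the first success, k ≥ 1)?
2.8399 nats

We have X ~ Geometric(p=0.147) (number of trials until the first success, k ≥ 1).

The Shannon entropy measures the uncertainty or information content of the distribution.

For a Geometric distribution with p=0.147 (number of trials until the first success, k ≥ 1):
H(X) = 2.8399 nats

(In bits, this would be 4.0972 bits.)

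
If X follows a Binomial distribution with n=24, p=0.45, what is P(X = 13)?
0.107900

We have X ~ Binomial(n=24, p=0.45).

For a Binomial distribution, the PMF gives us the probability of each outcome.

Using the PMF formula:
P(X = 13) = 0.107900

Rounded to 4 decimal places: 0.1079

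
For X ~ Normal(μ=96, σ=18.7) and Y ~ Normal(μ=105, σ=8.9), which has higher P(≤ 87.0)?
X has higher probability (P(X ≤ 87.0) = 0.3152 > P(Y ≤ 87.0) = 0.0216)

Compute P(≤ 87.0) for each distribution:

X ~ Normal(μ=96, σ=18.7):
P(X ≤ 87.0) = 0.3152

Y ~ Normal(μ=105, σ=8.9):
P(Y ≤ 87.0) = 0.0216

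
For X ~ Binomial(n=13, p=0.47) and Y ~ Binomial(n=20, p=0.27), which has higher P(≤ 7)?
Y has higher probability (P(Y ≤ 7) = 0.8545 > P(X ≤ 7) = 0.7800)

Compute P(≤ 7) for each distribution:

X ~ Binomial(n=13, p=0.47):
P(X ≤ 7) = 0.7800

Y ~ Binomial(n=20, p=0.27):
P(Y ≤ 7) = 0.8545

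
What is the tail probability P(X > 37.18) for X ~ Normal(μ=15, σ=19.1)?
0.122769

We have X ~ Normal(μ=15, σ=19.1).

P(X > 37.18) = 1 - P(X ≤ 37.18)
                = 1 - F(37.18)
                = 1 - 0.877231
                = 0.122769

So there's approximately a 12.3% chance that X exceeds 37.18.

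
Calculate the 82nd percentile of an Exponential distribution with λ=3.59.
0.4777

We have X ~ Exponential(λ=3.59).

We want to find x such that P(X ≤ x) = 0.82.

This is the 82nd percentile, which means 82% of values fall below this point.

Using the inverse CDF (quantile function):
x = F⁻¹(0.82) = 0.4777

Verification: P(X ≤ 0.4777) = 0.82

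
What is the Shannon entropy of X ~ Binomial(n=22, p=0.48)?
2.2703 nats

We have X ~ Binomial(n=22, p=0.48).

The Shannon entropy measures the uncertainty or information content of the distribution.

For a Binomial distribution with n=22, p=0.48:
H(X) = 2.2703 nats

(In bits, this would be 3.2753 bits.)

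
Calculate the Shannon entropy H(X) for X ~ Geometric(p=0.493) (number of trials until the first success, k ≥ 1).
1.4058 nats

We have X ~ Geometric(p=0.493) (number of trials until the first success, k ≥ 1).

The Shannon entropy measures the uncertainty or information content of the distribution.

For a Geometric distribution with p=0.493 (number of trials until the first success, k ≥ 1):
H(X) = 1.4058 nats

(In bits, this would be 2.0281 bits.)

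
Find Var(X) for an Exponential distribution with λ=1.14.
0.7695

We have X ~ Exponential(λ=1.14).

For an Exponential distribution with λ=1.14:
Var(X) = 0.7695

The variance measures the spread of the distribution around the mean.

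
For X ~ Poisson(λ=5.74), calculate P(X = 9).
0.059923

We have X ~ Poisson(λ=5.74).

For a Poisson distribution, the PMF gives us the probability of each outcome.

Using the PMF formula:
P(X = 9) = 0.059923

Rounded to 4 decimal places: 0.0599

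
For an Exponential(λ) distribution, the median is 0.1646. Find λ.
λ = 4.2111

For X ~ Exponential(λ), the CDF is F(x) = 1 - e^(-λx).
The median m satisfies F(m) = 0.5:
1 - e^(-λm) = 0.5
e^(-λm) = 0.5
λm = ln(2)
m = ln(2) / λ

Given m = 0.1646:
λ = ln(2) / 0.1646 = 0.693147 / 0.1646 = 4.2111

Verification: ln(2) / 4.2111 = 0.1646 ✓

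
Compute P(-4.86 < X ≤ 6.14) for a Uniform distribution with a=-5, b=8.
0.846154

We have X ~ Uniform(a=-5, b=8).

To find P(-4.86 < X ≤ 6.14), we use:
P(-4.86 < X ≤ 6.14) = P(X ≤ 6.14) - P(X ≤ -4.86)
                 = F(6.14) - F(-4.86)
                 = 0.856923 - 0.010769
                 = 0.846154

So there's approximately a 84.6% chance that X falls in this range.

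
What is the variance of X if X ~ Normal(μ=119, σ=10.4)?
108.1600

We have X ~ Normal(μ=119, σ=10.4).

For a Normal distribution with μ=119, σ=10.4:
Var(X) = 108.1600

The variance measures the spread of the distribution around the mean.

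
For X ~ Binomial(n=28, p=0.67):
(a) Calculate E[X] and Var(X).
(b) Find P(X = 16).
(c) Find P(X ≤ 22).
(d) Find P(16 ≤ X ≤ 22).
(a) E[X] = 18.7600, Var(X) = 6.1908
(b) P(X = 16) = 0.083666
(c) P(X ≤ 22) = 0.938586
(d) P(16 ≤ X ≤ 22) = 0.841478

We have X ~ Binomial(n=28, p=0.67).

(a) Moments:
E[X] = 18.7600
Var(X) = 6.1908
σ = √Var(X) = 2.4881

(b) Point probability using PMF:
P(X = 16) = 0.083666

(c) Cumulative probability using CDF:
P(X ≤ 22) = F(22) = 0.938586

(d) Range probability:
P(16 ≤ X ≤ 22) = P(X ≤ 22) - P(X ≤ 15)
                   = F(22) - F(15)
                   = 0.938586 - 0.097108
                   = 0.841478

This means approximately 84.1% of outcomes fall in the interval [16, 22].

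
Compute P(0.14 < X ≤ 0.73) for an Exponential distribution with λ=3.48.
0.535509

We have X ~ Exponential(λ=3.48).

To find P(0.14 < X ≤ 0.73), we use:
P(0.14 < X ≤ 0.73) = P(X ≤ 0.73) - P(X ≤ 0.14)
                 = F(0.73) - F(0.14)
                 = 0.921165 - 0.385656
                 = 0.535509

So there's approximately a 53.6% chance that X falls in this range.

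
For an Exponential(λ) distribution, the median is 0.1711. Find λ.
λ = 4.0511

For X ~ Exponential(λ), the CDF is F(x) = 1 - e^(-λx).
The median m satisfies F(m) = 0.5:
1 - e^(-λm) = 0.5
e^(-λm) = 0.5
λm = ln(2)
m = ln(2) / λ

Given m = 0.1711:
λ = ln(2) / 0.1711 = 0.693147 / 0.1711 = 4.0511

Verification: ln(2) / 4.0511 = 0.1711 ✓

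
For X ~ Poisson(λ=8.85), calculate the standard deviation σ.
2.9749

We have X ~ Poisson(λ=8.85).

For a Poisson distribution with λ=8.85:
σ = √Var(X) = 2.9749

The standard deviation is the square root of the variance.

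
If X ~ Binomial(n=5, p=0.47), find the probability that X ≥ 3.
0.443885

We have X ~ Binomial(n=5, p=0.47).

For discrete distributions, P(X ≥ 3) = 1 - P(X ≤ 2).

P(X ≤ 2) = 0.556115
P(X ≥ 3) = 1 - 0.556115 = 0.443885

So there's approximately a 44.4% chance that X is at least 3.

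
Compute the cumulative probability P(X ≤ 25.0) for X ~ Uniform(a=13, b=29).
0.750000

We have X ~ Uniform(a=13, b=29).

The CDF gives us P(X ≤ k).

Using the CDF:
P(X ≤ 25.0) = 0.750000

This means there's approximately a 75.0% chance that X is at most 25.0.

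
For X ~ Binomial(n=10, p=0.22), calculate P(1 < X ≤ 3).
0.522857

We have X ~ Binomial(n=10, p=0.22).

To find P(1 < X ≤ 3), we use:
P(1 < X ≤ 3) = P(X ≤ 3) - P(X ≤ 1)
                 = F(3) - F(1)
                 = 0.841326 - 0.318469
                 = 0.522857

So there's approximately a 52.3% chance that X falls in this range.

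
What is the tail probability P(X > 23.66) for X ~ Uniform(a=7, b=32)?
0.333600

We have X ~ Uniform(a=7, b=32).

P(X > 23.66) = 1 - P(X ≤ 23.66)
                = 1 - F(23.66)
                = 1 - 0.666400
                = 0.333600

So there's approximately a 33.4% chance that X exceeds 23.66.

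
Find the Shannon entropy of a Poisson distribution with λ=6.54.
2.3439 nats

We have X ~ Poisson(λ=6.54).

The Shannon entropy measures the uncertainty or information content of the distribution.

For a Poisson distribution with λ=6.54:
H(X) = 2.3439 nats

(In bits, this would be 3.3815 bits.)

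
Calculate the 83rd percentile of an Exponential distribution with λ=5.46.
0.3245

We have X ~ Exponential(λ=5.46).

We want to find x such that P(X ≤ x) = 0.83.

This is the 83rd percentile, which means 83% of values fall below this point.

Using the inverse CDF (quantile function):
x = F⁻¹(0.83) = 0.3245

Verification: P(X ≤ 0.3245) = 0.83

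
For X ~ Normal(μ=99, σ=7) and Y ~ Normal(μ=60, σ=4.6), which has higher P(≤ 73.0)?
Y has higher probability (P(Y ≤ 73.0) = 0.9976 > P(X ≤ 73.0) = 0.0001)

Compute P(≤ 73.0) for each distribution:

X ~ Normal(μ=99, σ=7):
P(X ≤ 73.0) = 0.0001

Y ~ Normal(μ=60, σ=4.6):
P(Y ≤ 73.0) = 0.9976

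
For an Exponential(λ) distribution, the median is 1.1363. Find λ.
λ = 0.6100

For X ~ Exponential(λ), the CDF is F(x) = 1 - e^(-λx).
The median m satisfies F(m) = 0.5:
1 - e^(-λm) = 0.5
e^(-λm) = 0.5
λm = ln(2)
m = ln(2) / λ

Given m = 1.1363:
λ = ln(2) / 1.1363 = 0.693147 / 1.1363 = 0.6100

Verification: ln(2) / 0.6100 = 1.1363 ✓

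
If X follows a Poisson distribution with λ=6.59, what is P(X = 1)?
0.009055

We have X ~ Poisson(λ=6.59).

For a Poisson distribution, the PMF gives us the probability of each outcome.

Using the PMF formula:
P(X = 1) = 0.009055

Rounded to 4 decimal places: 0.0091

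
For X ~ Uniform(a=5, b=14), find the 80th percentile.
12.2000

We have X ~ Uniform(a=5, b=14).

We want to find x such that P(X ≤ x) = 0.8.

This is the 80th percentile, which means 80% of values fall below this point.

Using the inverse CDF (quantile function):
x = F⁻¹(0.8) = 12.2000

Verification: P(X ≤ 12.2000) = 0.8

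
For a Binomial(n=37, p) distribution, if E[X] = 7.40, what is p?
p = 0.2

For a Binomial(n, p) distribution:
E[X] = n × p

Given n = 37 and E[X] = 7.40:
7.40 = 37 × p
p = 7.40 / 37 = 0.2

Verification: Binomial(37, 0.2) has E[X] = 7.40 ✓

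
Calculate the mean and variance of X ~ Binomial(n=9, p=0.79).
E[X] = 7.1100, Var(X) = 1.4931

We have X ~ Binomial(n=9, p=0.79).

For a Binomial distribution with n=9, p=0.79:

Expected value:
E[X] = 7.1100

Variance:
Var(X) = 1.4931

Standard deviation:
σ = √Var(X) = 1.2219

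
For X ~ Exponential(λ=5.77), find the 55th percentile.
0.1384

We have X ~ Exponential(λ=5.77).

We want to find x such that P(X ≤ x) = 0.55.

This is the 55th percentile, which means 55% of values fall below this point.

Using the inverse CDF (quantile function):
x = F⁻¹(0.55) = 0.1384

Verification: P(X ≤ 0.1384) = 0.55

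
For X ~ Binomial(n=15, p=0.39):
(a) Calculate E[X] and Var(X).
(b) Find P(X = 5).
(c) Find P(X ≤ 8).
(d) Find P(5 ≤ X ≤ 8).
(a) E[X] = 5.8500, Var(X) = 3.5685
(b) P(X = 5) = 0.193275
(c) P(X ≤ 8) = 0.918045
(d) P(5 ≤ X ≤ 8) = 0.676755

We have X ~ Binomial(n=15, p=0.39).

(a) Moments:
E[X] = 5.8500
Var(X) = 3.5685
σ = √Var(X) = 1.8890

(b) Point probability using PMF:
P(X = 5) = 0.193275

(c) Cumulative probability using CDF:
P(X ≤ 8) = F(8) = 0.918045

(d) Range probability:
P(5 ≤ X ≤ 8) = P(X ≤ 8) - P(X ≤ 4)
                   = F(8) - F(4)
                   = 0.918045 - 0.241291
                   = 0.676755

This means approximately 67.7% of outcomes fall in the interval [5, 8].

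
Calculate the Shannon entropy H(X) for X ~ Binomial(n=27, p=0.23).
2.1954 nats

We have X ~ Binomial(n=27, p=0.23).

The Shannon entropy measures the uncertainty or information content of the distribution.

For a Binomial distribution with n=27, p=0.23:
H(X) = 2.1954 nats

(In bits, this would be 3.1673 bits.)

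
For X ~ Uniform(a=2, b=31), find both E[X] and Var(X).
E[X] = 16.5000, Var(X) = 70.0833

We have X ~ Uniform(a=2, b=31).

For a Uniform distribution with a=2, b=31:

Expected value:
E[X] = 16.5000

Variance:
Var(X) = 70.0833

Standard deviation:
σ = √Var(X) = 8.3716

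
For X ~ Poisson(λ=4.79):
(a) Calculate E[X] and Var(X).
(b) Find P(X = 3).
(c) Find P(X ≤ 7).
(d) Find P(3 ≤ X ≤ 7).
(a) E[X] = 4.7900, Var(X) = 4.7900
(b) P(X = 3) = 0.152260
(c) P(X ≤ 7) = 0.887623
(d) P(3 ≤ X ≤ 7) = 0.744133

We have X ~ Poisson(λ=4.79).

(a) Moments:
E[X] = 4.7900
Var(X) = 4.7900
σ = √Var(X) = 2.1886

(b) Point probability using PMF:
P(X = 3) = 0.152260

(c) Cumulative probability using CDF:
P(X ≤ 7) = F(7) = 0.887623

(d) Range probability:
P(3 ≤ X ≤ 7) = P(X ≤ 7) - P(X ≤ 2)
                   = F(7) - F(2)
                   = 0.887623 - 0.143490
                   = 0.744133

This means approximately 74.4% of outcomes fall in the interval [3, 7].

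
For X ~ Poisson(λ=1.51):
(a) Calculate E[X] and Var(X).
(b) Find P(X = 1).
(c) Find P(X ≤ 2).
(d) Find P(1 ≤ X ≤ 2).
(a) E[X] = 1.5100, Var(X) = 1.5100
(b) P(X = 1) = 0.333574
(c) P(X ≤ 2) = 0.806332
(d) P(1 ≤ X ≤ 2) = 0.585422

We have X ~ Poisson(λ=1.51).

(a) Moments:
E[X] = 1.5100
Var(X) = 1.5100
σ = √Var(X) = 1.2288

(b) Point probability using PMF:
P(X = 1) = 0.333574

(c) Cumulative probability using CDF:
P(X ≤ 2) = F(2) = 0.806332

(d) Range probability:
P(1 ≤ X ≤ 2) = P(X ≤ 2) - P(X ≤ 0)
                   = F(2) - F(0)
                   = 0.806332 - 0.220910
                   = 0.585422

This means approximately 58.5% of outcomes fall in the interval [1, 2].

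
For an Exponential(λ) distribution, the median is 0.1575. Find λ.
λ = 4.4009

For X ~ Exponential(λ), the CDF is F(x) = 1 - e^(-λx).
The median m satisfies F(m) = 0.5:
1 - e^(-λm) = 0.5
e^(-λm) = 0.5
λm = ln(2)
m = ln(2) / λ

Given m = 0.1575:
λ = ln(2) / 0.1575 = 0.693147 / 0.1575 = 4.4009

Verification: ln(2) / 4.4009 = 0.1575 ✓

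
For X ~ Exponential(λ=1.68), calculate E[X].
0.5952

We have X ~ Exponential(λ=1.68).

For an Exponential distribution with λ=1.68:
E[X] = 0.5952

This is the expected (average) value of X.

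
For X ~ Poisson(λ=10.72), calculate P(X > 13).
0.193467

We have X ~ Poisson(λ=10.72).

P(X > 13) = 1 - P(X ≤ 13)
                = 1 - F(13)
                = 1 - 0.806533
                = 0.193467

So there's approximately a 19.3% chance that X exceeds 13.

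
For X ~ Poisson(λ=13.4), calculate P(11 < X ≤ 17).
0.553268

We have X ~ Poisson(λ=13.4).

To find P(11 < X ≤ 17), we use:
P(11 < X ≤ 17) = P(X ≤ 17) - P(X ≤ 11)
                 = F(17) - F(11)
                 = 0.867129 - 0.313862
                 = 0.553268

So there's approximately a 55.3% chance that X falls in this range.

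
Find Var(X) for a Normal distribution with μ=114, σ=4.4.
19.3600

We have X ~ Normal(μ=114, σ=4.4).

For a Normal distribution with μ=114, σ=4.4:
Var(X) = 19.3600

The variance measures the spread of the distribution around the mean.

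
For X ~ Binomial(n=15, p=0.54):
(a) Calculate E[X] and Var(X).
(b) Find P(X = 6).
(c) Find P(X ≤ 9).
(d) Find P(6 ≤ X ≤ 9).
(a) E[X] = 8.1000, Var(X) = 3.7260
(b) P(X = 6) = 0.114442
(c) P(X ≤ 9) = 0.764079
(d) P(6 ≤ X ≤ 9) = 0.675080

We have X ~ Binomial(n=15, p=0.54).

(a) Moments:
E[X] = 8.1000
Var(X) = 3.7260
σ = √Var(X) = 1.9303

(b) Point probability using PMF:
P(X = 6) = 0.114442

(c) Cumulative probability using CDF:
P(X ≤ 9) = F(9) = 0.764079

(d) Range probability:
P(6 ≤ X ≤ 9) = P(X ≤ 9) - P(X ≤ 5)
                   = F(9) - F(5)
                   = 0.764079 - 0.088999
                   = 0.675080

This means approximately 67.5% of outcomes fall in the interval [6, 9].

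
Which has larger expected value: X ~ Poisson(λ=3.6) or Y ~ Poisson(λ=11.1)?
Y has larger mean (11.1000 > 3.6000)

Compute the expected value for each distribution:

X ~ Poisson(λ=3.6):
E[X] = 3.6000

Y ~ Poisson(λ=11.1):
E[Y] = 11.1000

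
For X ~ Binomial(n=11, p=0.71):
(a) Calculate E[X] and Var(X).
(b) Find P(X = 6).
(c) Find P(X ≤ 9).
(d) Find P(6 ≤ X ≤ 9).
(a) E[X] = 7.8100, Var(X) = 2.2649
(b) P(X = 6) = 0.121390
(c) P(X ≤ 9) = 0.873046
(d) P(6 ≤ X ≤ 9) = 0.805608

We have X ~ Binomial(n=11, p=0.71).

(a) Moments:
E[X] = 7.8100
Var(X) = 2.2649
σ = √Var(X) = 1.5050

(b) Point probability using PMF:
P(X = 6) = 0.121390

(c) Cumulative probability using CDF:
P(X ≤ 9) = F(9) = 0.873046

(d) Range probability:
P(6 ≤ X ≤ 9) = P(X ≤ 9) - P(X ≤ 5)
                   = F(9) - F(5)
                   = 0.873046 - 0.067438
                   = 0.805608

This means approximately 80.6% of outcomes fall in the interval [6, 9].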